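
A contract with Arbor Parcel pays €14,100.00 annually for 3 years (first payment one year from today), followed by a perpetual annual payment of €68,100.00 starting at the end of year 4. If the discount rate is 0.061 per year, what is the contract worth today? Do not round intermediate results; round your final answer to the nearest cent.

€972317.44

PV of 3-year annuity: €14,100.00 × [1 − (1+0.061)^−3] / 0.061 = 37619.84512
Perpetuity value at year 3: €68,100.00 / 0.061 = 1116393.44262
PV of perpetuity: 1116393.44262 / (1+0.061)^3 = 934697.59491
Total PV = 37619.84512 + 934697.59491 = 972317.44003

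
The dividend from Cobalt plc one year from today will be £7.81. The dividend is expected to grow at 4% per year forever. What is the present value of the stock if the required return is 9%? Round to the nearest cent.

Growing perpetuity: P = D₁ / (r − g) = £7.8100 / (0.09 − 0.04) = £156.20

£156.20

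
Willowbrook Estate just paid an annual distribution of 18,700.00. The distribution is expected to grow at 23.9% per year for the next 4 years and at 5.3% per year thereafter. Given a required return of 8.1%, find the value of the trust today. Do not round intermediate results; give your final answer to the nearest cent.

D_1 = 23169.30000
D_2 = 28706.76270
D_3 = 35567.67899
D_4 = 44068.35426
Terminal value at year 4: TV = D_4×(1+g_2)/(r−g_2) = 46403.97704/0.028 = 1657284.89424
P_0 = D_1/(1+r)^1 + D_2/(1+r)^2 + D_3/(1+r)^3 + D_4/(1+r)^4 + TV/(1+r)^4
    = 21433.20999 + 24565.90858 + 28156.48542 + 32271.86441 + 1213652.61525 = 1320080.08365

1320080.08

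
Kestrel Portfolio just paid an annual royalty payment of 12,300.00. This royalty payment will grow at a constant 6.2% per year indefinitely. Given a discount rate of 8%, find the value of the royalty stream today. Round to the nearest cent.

725700.00

D₁ = D₀ × (1 + g) = 12,300.00 × 1.062 = 13,062.6000
Growing perpetuity: P = D₁ / (r − g) = 13,062.6000 / (0.08 − 0.062) = 725,700.00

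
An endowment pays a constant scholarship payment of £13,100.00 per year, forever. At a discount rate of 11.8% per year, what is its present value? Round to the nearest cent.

£111016.95

Level perpetuity: PV = C / r = £13,100.00 / 0.118 = £111,016.95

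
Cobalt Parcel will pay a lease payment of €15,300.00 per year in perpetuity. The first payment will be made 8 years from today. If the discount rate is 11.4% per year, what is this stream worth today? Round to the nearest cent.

€63036.23

Value at end of year 7: C / r = €15,300.00 / 0.114 = €134,210.5263
Discount to today: PV = €134,210.5263 / (1 + 0.114)^7 = €134,210.5263 / 2.129101 = €63,036.23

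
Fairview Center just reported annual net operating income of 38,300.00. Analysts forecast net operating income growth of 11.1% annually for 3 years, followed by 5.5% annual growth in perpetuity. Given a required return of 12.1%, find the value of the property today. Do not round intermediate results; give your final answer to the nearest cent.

708843.51

D_1 = 42551.30000
D_2 = 47274.49430
D_3 = 52521.96317
Terminal value at year 3: TV = D_3×(1+g_2)/(r−g_2) = 55410.67114/0.066 = 839555.62336
P_0 = D_1/(1+r)^1 + D_2/(1+r)^2 + D_3/(1+r)^3 + TV/(1+r)^3
    = 37958.34077 + 37619.72934 + 37284.13854 + 595981.30539 = 708843.51403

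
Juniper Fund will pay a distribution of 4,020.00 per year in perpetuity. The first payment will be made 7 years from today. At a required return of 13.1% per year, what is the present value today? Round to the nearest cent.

14661.52

Value at end of year 6: C / r = 4,020.00 / 0.131 = 30,687.0229
Discount to today: PV = 30,687.0229 / (1 + 0.131)^6 = 30,687.0229 / 2.093031 = 14,661.52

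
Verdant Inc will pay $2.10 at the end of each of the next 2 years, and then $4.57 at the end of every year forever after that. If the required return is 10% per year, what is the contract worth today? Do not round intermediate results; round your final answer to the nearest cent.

PV of 2-year annuity: $2.10 × [1 − (1+0.1)^−2] / 0.1 = 3.64463
Perpetuity value at year 2: $4.57 / 0.1 = 45.70000
PV of perpetuity: 45.70000 / (1+0.1)^2 = 37.76860
Total PV = 3.64463 + 37.76860 = 41.41322

$41.41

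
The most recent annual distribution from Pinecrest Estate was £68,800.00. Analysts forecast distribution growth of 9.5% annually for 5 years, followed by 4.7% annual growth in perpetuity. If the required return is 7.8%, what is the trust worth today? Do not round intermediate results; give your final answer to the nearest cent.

£2873376.27

D_1 = 75336.00000
D_2 = 82492.92000
D_3 = 90329.74740
D_4 = 98911.07340
D_5 = 108307.62538
Terminal value at year 5: TV = D_5×(1+g_2)/(r−g_2) = 113398.08377/0.031 = 3658002.70222
P_0 = D_1/(1+r)^1 + D_2/(1+r)^2 + D_3/(1+r)^3 + D_4/(1+r)^4 + D_5/(1+r)^5 + TV/(1+r)^5
    = 69884.97217 + 70987.05429 + 72106.51619 + 73243.63193 + 74398.67993 + 2512755.41581 = 2873376.27032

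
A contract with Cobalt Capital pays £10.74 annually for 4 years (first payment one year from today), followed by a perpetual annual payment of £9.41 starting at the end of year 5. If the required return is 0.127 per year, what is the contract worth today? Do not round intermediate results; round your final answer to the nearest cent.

£78.08

PV of 4-year annuity: £10.74 × [1 − (1+0.127)^−4] / 0.127 = 32.14598
Perpetuity value at year 4: £9.41 / 0.127 = 74.09449
PV of perpetuity: 74.09449 / (1+0.127)^4 = 45.92934
Total PV = 32.14598 + 45.92934 = 78.07532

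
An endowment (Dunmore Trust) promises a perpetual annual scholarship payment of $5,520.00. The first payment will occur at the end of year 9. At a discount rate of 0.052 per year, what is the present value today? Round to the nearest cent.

Value at end of year 8: C / r = $5,520.00 / 0.052 = $106,153.8462
Discount to today: PV = $106,153.8462 / (1 + 0.052)^8 = $106,153.8462 / 1.500120 = $70,763.58

$70763.58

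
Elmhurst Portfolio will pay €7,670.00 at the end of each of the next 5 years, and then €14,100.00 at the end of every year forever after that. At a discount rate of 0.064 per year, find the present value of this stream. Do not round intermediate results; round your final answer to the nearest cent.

€193519.21

PV of 5-year annuity: €7,670.00 × [1 − (1+0.064)^−5] / 0.064 = 31960.26910
Perpetuity value at year 5: €14,100.00 / 0.064 = 220312.50000
PV of perpetuity: 220312.50000 / (1+0.064)^5 = 161558.94142
Total PV = 31960.26910 + 161558.94142 = 193519.21052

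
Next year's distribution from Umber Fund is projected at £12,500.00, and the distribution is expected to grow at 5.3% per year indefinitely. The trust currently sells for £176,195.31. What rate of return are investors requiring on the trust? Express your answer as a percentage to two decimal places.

P = D₁/(r − g) ⇒ r = D₁/P + g = £12,500.0000/£176,195.31 + 0.053 = 0.070944 + 0.053 = 0.123944

12.39%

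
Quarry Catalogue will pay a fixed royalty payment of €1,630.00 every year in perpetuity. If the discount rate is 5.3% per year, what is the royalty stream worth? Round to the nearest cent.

€30754.72

Level perpetuity: PV = C / r = €1,630.00 / 0.053 = €30,754.72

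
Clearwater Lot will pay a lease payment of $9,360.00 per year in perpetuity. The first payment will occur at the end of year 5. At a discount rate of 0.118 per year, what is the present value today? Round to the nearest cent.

$50772.28

Value at end of year 4: C / r = $9,360.00 / 0.118 = $79,322.0339
Discount to today: PV = $79,322.0339 / (1 + 0.118)^4 = $79,322.0339 / 1.562310 = $50,772.28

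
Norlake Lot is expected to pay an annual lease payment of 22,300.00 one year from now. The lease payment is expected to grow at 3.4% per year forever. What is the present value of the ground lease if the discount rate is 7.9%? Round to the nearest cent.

495555.56

Growing perpetuity: P = D₁ / (r − g) = 22,300.0000 / (0.079 − 0.034) = 495,555.56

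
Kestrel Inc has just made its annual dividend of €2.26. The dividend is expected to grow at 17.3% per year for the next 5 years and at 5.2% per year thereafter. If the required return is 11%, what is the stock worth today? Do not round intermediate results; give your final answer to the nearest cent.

D_1 = 2.65098
D_2 = 3.10960
D_3 = 3.64756
D_4 = 4.27859
D_5 = 5.01878
Terminal value at year 5: TV = D_5×(1+g_2)/(r−g_2) = 5.27976/0.058 = 91.03036
P_0 = D_1/(1+r)^1 + D_2/(1+r)^2 + D_3/(1+r)^3 + D_4/(1+r)^4 + D_5/(1+r)^5 + TV/(1+r)^5
    = 2.38827 + 2.52382 + 2.66706 + 2.81844 + 2.97840 + 54.02209 = 67.39808

€67.40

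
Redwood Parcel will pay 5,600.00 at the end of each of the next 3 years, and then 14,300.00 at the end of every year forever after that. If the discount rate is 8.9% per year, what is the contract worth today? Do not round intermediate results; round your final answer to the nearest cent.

138612.59

PV of 3-year annuity: 5,600.00 × [1 − (1+0.089)^−3] / 0.089 = 14200.55165
Perpetuity value at year 3: 14,300.00 / 0.089 = 160674.15730
PV of perpetuity: 160674.15730 / (1+0.089)^3 = 124412.03434
Total PV = 14200.55165 + 124412.03434 = 138612.58599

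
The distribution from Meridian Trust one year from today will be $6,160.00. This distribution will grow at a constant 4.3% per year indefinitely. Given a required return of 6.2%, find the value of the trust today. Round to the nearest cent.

Growing perpetuity: P = D₁ / (r − g) = $6,160.0000 / (0.062 − 0.043) = $324,210.53

$324210.53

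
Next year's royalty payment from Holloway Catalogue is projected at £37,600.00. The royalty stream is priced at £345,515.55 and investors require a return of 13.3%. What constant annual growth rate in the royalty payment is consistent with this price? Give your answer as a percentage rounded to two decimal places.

2.42%

P = D₁/(r−g) ⇒ g = r − D₁/P = 0.133 − £37,600.00/£345,515.55 = 0.024177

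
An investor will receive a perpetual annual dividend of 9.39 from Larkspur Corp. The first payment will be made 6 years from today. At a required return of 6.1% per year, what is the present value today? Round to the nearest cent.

Value at end of year 5: C / r = 9.39 / 0.061 = 153.9344
Discount to today: PV = 153.9344 / (1 + 0.061)^5 = 153.9344 / 1.344550 = 114.49

114.49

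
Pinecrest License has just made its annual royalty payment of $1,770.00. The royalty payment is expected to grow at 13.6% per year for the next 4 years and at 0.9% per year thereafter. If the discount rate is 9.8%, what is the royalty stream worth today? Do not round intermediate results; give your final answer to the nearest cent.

$30706.22

D_1 = 2010.72000
D_2 = 2284.17792
D_3 = 2594.82612
D_4 = 2947.72247
Terminal value at year 4: TV = D_4×(1+g_2)/(r−g_2) = 2974.25197/0.089 = 33418.56147
P_0 = D_1/(1+r)^1 + D_2/(1+r)^2 + D_3/(1+r)^3 + D_4/(1+r)^4 + TV/(1+r)^4
    = 1831.25683 + 1894.63366 + 1960.20386 + 2028.04334 + 22992.08683 = 30706.22452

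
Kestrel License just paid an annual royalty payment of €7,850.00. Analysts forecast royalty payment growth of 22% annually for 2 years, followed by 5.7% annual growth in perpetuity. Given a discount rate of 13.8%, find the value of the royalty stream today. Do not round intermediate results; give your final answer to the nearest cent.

€135169.75

D_1 = 9577.00000
D_2 = 11683.94000
Terminal value at year 2: TV = D_2×(1+g_2)/(r−g_2) = 12349.92458/0.081 = 152468.20469
P_0 = D_1/(1+r)^1 + D_2/(1+r)^2 + TV/(1+r)^2
    = 8415.64148 + 9022.04095 + 117732.06524 = 135169.74766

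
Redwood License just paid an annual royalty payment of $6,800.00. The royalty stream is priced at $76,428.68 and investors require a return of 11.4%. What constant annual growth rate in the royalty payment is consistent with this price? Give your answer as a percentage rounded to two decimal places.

2.30%

P = D₀(1+g)/(r−g) ⇒ P(r−g) = D₀(1+g) ⇒ g(P+D₀) = P·r − D₀
g = (P·r − D₀)/(P + D₀) = ($76,428.68×0.114 − $6,800.00) / ($76,428.68 + $6,800.00) = 0.022983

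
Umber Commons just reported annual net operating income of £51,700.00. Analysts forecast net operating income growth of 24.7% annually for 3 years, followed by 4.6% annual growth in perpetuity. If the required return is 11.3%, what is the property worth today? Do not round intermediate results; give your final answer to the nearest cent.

D_1 = 64469.90000
D_2 = 80393.96530
D_3 = 100251.27473
Terminal value at year 3: TV = D_3×(1+g_2)/(r−g_2) = 104862.83337/0.067 = 1565116.91592
P_0 = D_1/(1+r)^1 + D_2/(1+r)^2 + D_3/(1+r)^3 + TV/(1+r)^3
    = 57924.43845 + 64898.27022 + 72711.71874 + 1135171.01203 = 1330705.43945

£1330705.44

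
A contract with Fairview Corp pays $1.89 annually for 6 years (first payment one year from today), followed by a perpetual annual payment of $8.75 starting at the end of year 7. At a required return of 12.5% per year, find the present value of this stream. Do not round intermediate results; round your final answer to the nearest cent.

PV of 6-year annuity: $1.89 × [1 − (1+0.125)^−6] / 0.125 = 7.66175
Perpetuity value at year 6: $8.75 / 0.125 = 70.00000
PV of perpetuity: 70.00000 / (1+0.125)^6 = 34.52891
Total PV = 7.66175 + 34.52891 = 42.19067

$42.19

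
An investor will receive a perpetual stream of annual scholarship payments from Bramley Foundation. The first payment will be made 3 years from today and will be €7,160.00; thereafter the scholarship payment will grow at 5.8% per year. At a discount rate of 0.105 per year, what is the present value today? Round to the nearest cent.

Value at end of year 2: C₁ / (r − g) = €7,160.00 / (0.105 − 0.058) = €152,340.4255
Discount to today: PV = €152,340.4255 / (1 + 0.105)^2 = €152,340.4255 / 1.221025 = €124,764.38

€124764.38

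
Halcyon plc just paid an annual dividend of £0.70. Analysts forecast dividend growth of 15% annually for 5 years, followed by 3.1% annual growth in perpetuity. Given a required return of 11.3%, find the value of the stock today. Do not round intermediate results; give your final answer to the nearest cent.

D_1 = 0.80500
D_2 = 0.92575
D_3 = 1.06461
D_4 = 1.22430
D_5 = 1.40795
Terminal value at year 5: TV = D_5×(1+g_2)/(r−g_2) = 1.45160/0.082 = 17.70240
P_0 = D_1/(1+r)^1 + D_2/(1+r)^2 + D_3/(1+r)^3 + D_4/(1+r)^4 + D_5/(1+r)^5 + TV/(1+r)^5
    = 0.72327 + 0.74731 + 0.77216 + 0.79783 + 0.82435 + 10.36469 = 14.22961

£14.23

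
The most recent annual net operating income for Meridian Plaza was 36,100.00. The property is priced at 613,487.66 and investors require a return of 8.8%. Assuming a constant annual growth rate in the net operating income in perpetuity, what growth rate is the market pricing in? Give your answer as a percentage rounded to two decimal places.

2.75%

P = D₀(1+g)/(r−g) ⇒ P(r−g) = D₀(1+g) ⇒ g(P+D₀) = P·r − D₀
g = (P·r − D₀)/(P + D₀) = (613,487.66×0.088 − 36,100.00) / (613,487.66 + 36,100.00) = 0.027536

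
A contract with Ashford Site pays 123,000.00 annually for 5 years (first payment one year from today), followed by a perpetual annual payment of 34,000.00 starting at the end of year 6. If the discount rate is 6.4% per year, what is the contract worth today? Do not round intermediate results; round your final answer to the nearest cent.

PV of 5-year annuity: 123,000.00 × [1 − (1+0.064)^−5] / 0.064 = 512531.04297
Perpetuity value at year 5: 34,000.00 / 0.064 = 531250.00000
PV of perpetuity: 531250.00000 / (1+0.064)^5 = 389574.75235
Total PV = 512531.04297 + 389574.75235 = 902105.79532

902105.80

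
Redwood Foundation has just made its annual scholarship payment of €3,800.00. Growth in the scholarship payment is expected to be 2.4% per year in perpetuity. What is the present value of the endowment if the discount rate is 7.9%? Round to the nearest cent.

D₁ = D₀ × (1 + g) = €3,800.00 × 1.024 = €3,891.2000
Growing perpetuity: P = D₁ / (r − g) = €3,891.2000 / (0.079 − 0.024) = €70,749.09

€70749.09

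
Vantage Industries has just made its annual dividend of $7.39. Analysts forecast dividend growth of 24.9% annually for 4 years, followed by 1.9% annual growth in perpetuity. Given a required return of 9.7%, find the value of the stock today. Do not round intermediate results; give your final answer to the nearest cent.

D_1 = 9.23011
D_2 = 11.52841
D_3 = 14.39898
D_4 = 17.98433
Terminal value at year 4: TV = D_4×(1+g_2)/(r−g_2) = 18.32603/0.078 = 234.94909
P_0 = D_1/(1+r)^1 + D_2/(1+r)^2 + D_3/(1+r)^3 + D_4/(1+r)^4 + TV/(1+r)^4
    = 8.41396 + 9.57979 + 10.90716 + 12.41846 + 162.23601 = 203.55538

$203.56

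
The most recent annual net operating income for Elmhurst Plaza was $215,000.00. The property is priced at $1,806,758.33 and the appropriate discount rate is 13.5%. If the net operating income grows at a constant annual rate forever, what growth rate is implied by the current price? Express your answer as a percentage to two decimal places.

P = D₀(1+g)/(r−g) ⇒ P(r−g) = D₀(1+g) ⇒ g(P+D₀) = P·r − D₀
g = (P·r − D₀)/(P + D₀) = ($1,806,758.33×0.135 − $215,000.00) / ($1,806,758.33 + $215,000.00) = 0.014301

1.43%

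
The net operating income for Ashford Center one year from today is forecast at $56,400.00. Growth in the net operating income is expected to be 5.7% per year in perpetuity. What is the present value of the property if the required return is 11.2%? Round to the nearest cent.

$1025454.55

Growing perpetuity: P = D₁ / (r − g) = $56,400.0000 / (0.112 − 0.057) = $1,025,454.55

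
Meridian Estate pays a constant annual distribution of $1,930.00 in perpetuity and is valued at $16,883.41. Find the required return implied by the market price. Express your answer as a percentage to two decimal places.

11.43%

P = C/r ⇒ r = C/P = $1,930.00/$16,883.41 = 0.114313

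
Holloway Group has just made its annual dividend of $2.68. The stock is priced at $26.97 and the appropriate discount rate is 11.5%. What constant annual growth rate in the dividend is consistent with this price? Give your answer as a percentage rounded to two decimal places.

1.42%

P = D₀(1+g)/(r−g) ⇒ P(r−g) = D₀(1+g) ⇒ g(P+D₀) = P·r − D₀
g = (P·r − D₀)/(P + D₀) = ($26.97×0.115 − $2.68) / ($26.97 + $2.68) = 0.014218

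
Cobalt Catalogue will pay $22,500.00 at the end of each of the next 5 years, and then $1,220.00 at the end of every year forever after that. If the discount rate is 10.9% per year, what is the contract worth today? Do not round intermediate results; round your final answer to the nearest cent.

$90039.60

PV of 5-year annuity: $22,500.00 × [1 − (1+0.109)^−5] / 0.109 = 83367.29470
Perpetuity value at year 5: $1,220.00 / 0.109 = 11192.66055
PV of perpetuity: 11192.66055 / (1+0.109)^5 = 6672.30057
Total PV = 83367.29470 + 6672.30057 = 90039.59527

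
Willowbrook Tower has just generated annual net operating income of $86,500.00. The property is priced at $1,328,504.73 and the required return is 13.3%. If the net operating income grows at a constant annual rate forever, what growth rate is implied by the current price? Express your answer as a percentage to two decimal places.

6.37%

P = D₀(1+g)/(r−g) ⇒ P(r−g) = D₀(1+g) ⇒ g(P+D₀) = P·r − D₀
g = (P·r − D₀)/(P + D₀) = ($1,328,504.73×0.133 − $86,500.00) / ($1,328,504.73 + $86,500.00) = 0.063739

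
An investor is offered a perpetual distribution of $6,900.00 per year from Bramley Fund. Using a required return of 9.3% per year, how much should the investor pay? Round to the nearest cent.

Level perpetuity: PV = C / r = $6,900.00 / 0.093 = $74,193.55

$74193.55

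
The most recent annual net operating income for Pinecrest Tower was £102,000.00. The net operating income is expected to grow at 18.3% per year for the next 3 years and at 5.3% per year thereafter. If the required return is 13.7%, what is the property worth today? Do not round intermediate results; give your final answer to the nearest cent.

D_1 = 120666.00000
D_2 = 142747.87800
D_3 = 168870.73967
Terminal value at year 3: TV = D_3×(1+g_2)/(r−g_2) = 177820.88888/0.084 = 2116915.34377
P_0 = D_1/(1+r)^1 + D_2/(1+r)^2 + D_3/(1+r)^3 + TV/(1+r)^3
    = 106126.64908 + 110420.25141 + 114887.56150 + 1440197.64591 = 1771632.10790

£1771632.11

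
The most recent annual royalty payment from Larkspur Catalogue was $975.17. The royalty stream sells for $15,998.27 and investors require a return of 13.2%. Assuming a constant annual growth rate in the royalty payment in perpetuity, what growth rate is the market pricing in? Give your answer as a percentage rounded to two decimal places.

P = D₀(1+g)/(r−g) ⇒ P(r−g) = D₀(1+g) ⇒ g(P+D₀) = P·r − D₀
g = (P·r − D₀)/(P + D₀) = ($15,998.27×0.132 − $975.17) / ($15,998.27 + $975.17) = 0.066964

6.70%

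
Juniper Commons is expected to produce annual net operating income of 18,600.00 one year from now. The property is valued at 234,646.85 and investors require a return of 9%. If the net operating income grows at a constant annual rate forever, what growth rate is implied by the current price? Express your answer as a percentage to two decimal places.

1.07%

P = D₁/(r−g) ⇒ g = r − D₁/P = 0.09 − 18,600.00/234,646.85 = 0.010732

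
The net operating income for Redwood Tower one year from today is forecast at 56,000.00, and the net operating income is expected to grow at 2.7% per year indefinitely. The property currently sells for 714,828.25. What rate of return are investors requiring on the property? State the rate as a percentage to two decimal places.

P = D₁/(r − g) ⇒ r = D₁/P + g = 56,000.0000/714,828.25 + 0.027 = 0.078340 + 0.027 = 0.105340

10.53%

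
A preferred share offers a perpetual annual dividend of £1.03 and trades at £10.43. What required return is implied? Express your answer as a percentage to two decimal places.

9.88%

P = C/r ⇒ r = C/P = £1.03/£10.43 = 0.098754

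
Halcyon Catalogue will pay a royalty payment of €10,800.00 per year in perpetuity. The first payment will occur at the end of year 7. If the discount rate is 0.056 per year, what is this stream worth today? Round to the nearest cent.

Value at end of year 6: C / r = €10,800.00 / 0.056 = €192,857.1429
Discount to today: PV = €192,857.1429 / (1 + 0.056)^6 = €192,857.1429 / 1.386703 = €139,076.01

€139076.01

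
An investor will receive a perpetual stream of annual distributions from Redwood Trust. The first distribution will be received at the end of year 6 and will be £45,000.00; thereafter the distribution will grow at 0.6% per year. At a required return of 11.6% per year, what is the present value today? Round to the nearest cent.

£236319.12

Value at end of year 5: C₁ / (r − g) = £45,000.00 / (0.116 − 0.006) = £409,090.9091
Discount to today: PV = £409,090.9091 / (1 + 0.116)^5 = £409,090.9091 / 1.731095 = £236,319.12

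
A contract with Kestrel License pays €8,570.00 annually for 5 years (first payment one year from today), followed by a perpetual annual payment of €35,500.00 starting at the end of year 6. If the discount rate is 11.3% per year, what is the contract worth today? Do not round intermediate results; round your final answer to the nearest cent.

€215375.36

PV of 5-year annuity: €8,570.00 × [1 − (1+0.113)^−5] / 0.113 = 31436.25167
Perpetuity value at year 5: €35,500.00 / 0.113 = 314159.29204
PV of perpetuity: 314159.29204 / (1+0.113)^5 = 183939.11301
Total PV = 31436.25167 + 183939.11301 = 215375.36468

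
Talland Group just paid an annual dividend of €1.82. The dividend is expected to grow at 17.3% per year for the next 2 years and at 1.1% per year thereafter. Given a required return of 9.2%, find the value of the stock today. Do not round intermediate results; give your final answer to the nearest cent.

D_1 = 2.13486
D_2 = 2.50419
Terminal value at year 2: TV = D_2×(1+g_2)/(r−g_2) = 2.53174/0.081 = 31.25601
P_0 = D_1/(1+r)^1 + D_2/(1+r)^2 + TV/(1+r)^2
    = 1.95500 + 2.10001 + 26.21128 = 30.26630

€30.27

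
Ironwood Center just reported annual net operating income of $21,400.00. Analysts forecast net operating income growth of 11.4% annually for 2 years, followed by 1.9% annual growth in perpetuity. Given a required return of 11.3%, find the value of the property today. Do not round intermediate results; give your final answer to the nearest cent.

$275259.86

D_1 = 23839.60000
D_2 = 26557.31440
Terminal value at year 2: TV = D_2×(1+g_2)/(r−g_2) = 27061.90337/0.094 = 287892.58908
P_0 = D_1/(1+r)^1 + D_2/(1+r)^2 + TV/(1+r)^2
    = 21419.22731 + 21438.47190 + 232402.15818 = 275259.85739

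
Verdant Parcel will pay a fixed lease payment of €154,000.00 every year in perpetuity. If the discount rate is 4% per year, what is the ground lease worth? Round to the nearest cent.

€3850000.00

Level perpetuity: PV = C / r = €154,000.00 / 0.04 = €3,850,000.00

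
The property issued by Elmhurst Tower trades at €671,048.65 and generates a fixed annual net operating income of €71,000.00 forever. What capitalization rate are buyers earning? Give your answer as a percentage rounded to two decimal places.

10.58%

P = C/r ⇒ r = C/P = €71,000.00/€671,048.65 = 0.105805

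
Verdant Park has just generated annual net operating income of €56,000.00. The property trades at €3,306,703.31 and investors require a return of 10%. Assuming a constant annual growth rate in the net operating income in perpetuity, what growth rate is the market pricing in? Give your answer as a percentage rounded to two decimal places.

P = D₀(1+g)/(r−g) ⇒ P(r−g) = D₀(1+g) ⇒ g(P+D₀) = P·r − D₀
g = (P·r − D₀)/(P + D₀) = (€3,306,703.31×0.1 − €56,000.00) / (€3,306,703.31 + €56,000.00) = 0.081681

8.17%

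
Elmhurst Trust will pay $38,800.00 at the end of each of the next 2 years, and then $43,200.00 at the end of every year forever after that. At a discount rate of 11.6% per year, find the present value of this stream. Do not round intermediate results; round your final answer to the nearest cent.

PV of 2-year annuity: $38,800.00 × [1 − (1+0.116)^−2] / 0.116 = 65920.27338
Perpetuity value at year 2: $43,200.00 / 0.116 = 372413.79310
PV of perpetuity: 372413.79310 / (1+0.116)^2 = 299018.02481
Total PV = 65920.27338 + 299018.02481 = 364938.29818

$364938.30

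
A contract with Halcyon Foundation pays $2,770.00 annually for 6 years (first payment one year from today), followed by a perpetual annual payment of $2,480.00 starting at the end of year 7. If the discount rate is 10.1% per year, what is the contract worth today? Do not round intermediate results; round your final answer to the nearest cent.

$25813.79

PV of 6-year annuity: $2,770.00 × [1 − (1+0.101)^−6] / 0.101 = 12028.80030
Perpetuity value at year 6: $2,480.00 / 0.101 = 24554.45545
PV of perpetuity: 24554.45545 / (1+0.101)^6 = 13784.98803
Total PV = 12028.80030 + 13784.98803 = 25813.78833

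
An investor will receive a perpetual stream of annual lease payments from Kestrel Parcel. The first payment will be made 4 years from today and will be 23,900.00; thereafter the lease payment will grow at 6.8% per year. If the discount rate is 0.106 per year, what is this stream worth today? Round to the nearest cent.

Value at end of year 3: C₁ / (r − g) = 23,900.00 / (0.106 − 0.068) = 628,947.3684
Discount to today: PV = 628,947.3684 / (1 + 0.106)^3 = 628,947.3684 / 1.352899 = 464,888.63

464888.63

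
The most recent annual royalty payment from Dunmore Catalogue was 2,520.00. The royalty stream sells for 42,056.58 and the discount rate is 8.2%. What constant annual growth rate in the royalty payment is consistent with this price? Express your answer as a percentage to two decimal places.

2.08%

P = D₀(1+g)/(r−g) ⇒ P(r−g) = D₀(1+g) ⇒ g(P+D₀) = P·r − D₀
g = (P·r − D₀)/(P + D₀) = (42,056.58×0.082 − 2,520.00) / (42,056.58 + 2,520.00) = 0.020832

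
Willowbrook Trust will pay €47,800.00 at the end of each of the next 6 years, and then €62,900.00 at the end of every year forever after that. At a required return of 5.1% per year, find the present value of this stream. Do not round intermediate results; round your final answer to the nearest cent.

€1156934.88

PV of 6-year annuity: €47,800.00 × [1 − (1+0.051)^−6] / 0.051 = 241844.11288
Perpetuity value at year 6: €62,900.00 / 0.051 = 1233333.33333
PV of perpetuity: 1233333.33333 / (1+0.051)^6 = 915090.76639
Total PV = 241844.11288 + 915090.76639 = 1156934.87927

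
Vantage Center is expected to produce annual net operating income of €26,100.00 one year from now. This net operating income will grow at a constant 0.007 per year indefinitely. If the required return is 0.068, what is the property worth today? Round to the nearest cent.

Growing perpetuity: P = D₁ / (r − g) = €26,100.0000 / (0.068 − 0.007) = €427,868.85

€427868.85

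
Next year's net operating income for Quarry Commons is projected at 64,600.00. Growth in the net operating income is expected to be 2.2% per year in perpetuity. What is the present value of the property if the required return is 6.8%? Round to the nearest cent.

1404347.83

Growing perpetuity: P = D₁ / (r − g) = 64,600.0000 / (0.068 − 0.022) = 1,404,347.83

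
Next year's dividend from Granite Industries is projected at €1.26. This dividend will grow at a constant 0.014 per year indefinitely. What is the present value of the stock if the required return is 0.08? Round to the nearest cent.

Growing perpetuity: P = D₁ / (r − g) = €1.2600 / (0.08 − 0.014) = €19.09

€19.09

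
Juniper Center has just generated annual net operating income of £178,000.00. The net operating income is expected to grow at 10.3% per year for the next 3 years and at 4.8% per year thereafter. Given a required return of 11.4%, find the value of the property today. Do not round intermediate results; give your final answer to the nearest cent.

£3267044.63

D_1 = 196334.00000
D_2 = 216556.40200
D_3 = 238861.71141
Terminal value at year 3: TV = D_3×(1+g_2)/(r−g_2) = 250327.07355/0.066 = 3792834.44778
P_0 = D_1/(1+r)^1 + D_2/(1+r)^2 + D_3/(1+r)^3 + TV/(1+r)^3
    = 176242.36984 + 174502.09509 + 172779.00439 + 2743521.16055 = 3267044.62987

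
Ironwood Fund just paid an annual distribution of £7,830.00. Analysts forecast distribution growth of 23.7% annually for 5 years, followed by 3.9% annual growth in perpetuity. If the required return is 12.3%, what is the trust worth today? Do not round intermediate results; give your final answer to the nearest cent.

D_1 = 9685.71000
D_2 = 11981.22327
D_3 = 14820.77318
D_4 = 18333.29643
D_5 = 22678.28768
Terminal value at year 5: TV = D_5×(1+g_2)/(r−g_2) = 23562.74090/0.084 = 280508.82028
P_0 = D_1/(1+r)^1 + D_2/(1+r)^2 + D_3/(1+r)^3 + D_4/(1+r)^4 + D_5/(1+r)^5 + TV/(1+r)^5
    = 8624.85307 + 9500.39470 + 10464.81589 + 11527.13914 + 12697.30287 + 157053.54380 = 209868.04948

£209868.05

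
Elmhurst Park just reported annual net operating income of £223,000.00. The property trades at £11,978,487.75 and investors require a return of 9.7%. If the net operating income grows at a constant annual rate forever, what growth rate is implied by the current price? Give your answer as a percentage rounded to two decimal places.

7.70%

P = D₀(1+g)/(r−g) ⇒ P(r−g) = D₀(1+g) ⇒ g(P+D₀) = P·r − D₀
g = (P·r − D₀)/(P + D₀) = (£11,978,487.75×0.097 − £223,000.00) / (£11,978,487.75 + £223,000.00) = 0.076951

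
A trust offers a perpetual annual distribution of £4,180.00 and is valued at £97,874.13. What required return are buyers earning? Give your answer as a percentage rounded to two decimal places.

4.27%

P = C/r ⇒ r = C/P = £4,180.00/£97,874.13 = 0.042708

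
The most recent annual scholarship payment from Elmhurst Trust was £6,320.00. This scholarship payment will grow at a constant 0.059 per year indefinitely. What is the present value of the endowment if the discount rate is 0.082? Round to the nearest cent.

£290994.78

D₁ = D₀ × (1 + g) = £6,320.00 × 1.059 = £6,692.8800
Growing perpetuity: P = D₁ / (r − g) = £6,692.8800 / (0.082 − 0.059) = £290,994.78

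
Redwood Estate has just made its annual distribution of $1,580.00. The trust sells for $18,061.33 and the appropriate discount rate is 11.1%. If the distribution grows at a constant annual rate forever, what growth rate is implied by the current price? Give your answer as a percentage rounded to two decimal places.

P = D₀(1+g)/(r−g) ⇒ P(r−g) = D₀(1+g) ⇒ g(P+D₀) = P·r − D₀
g = (P·r − D₀)/(P + D₀) = ($18,061.33×0.111 − $1,580.00) / ($18,061.33 + $1,580.00) = 0.021628

2.16%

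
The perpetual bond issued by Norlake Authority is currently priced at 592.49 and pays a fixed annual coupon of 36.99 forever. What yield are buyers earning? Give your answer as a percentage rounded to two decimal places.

P = C/r ⇒ r = C/P = 36.99/592.49 = 0.062431

6.24%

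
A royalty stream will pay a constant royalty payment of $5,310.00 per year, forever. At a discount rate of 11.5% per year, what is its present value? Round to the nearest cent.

Level perpetuity: PV = C / r = $5,310.00 / 0.115 = $46,173.91

$46173.91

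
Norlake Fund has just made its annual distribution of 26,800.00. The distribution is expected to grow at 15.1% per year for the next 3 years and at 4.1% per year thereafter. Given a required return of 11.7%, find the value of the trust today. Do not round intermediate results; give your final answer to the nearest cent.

487035.93

D_1 = 30846.80000
D_2 = 35504.66680
D_3 = 40865.87149
Terminal value at year 3: TV = D_3×(1+g_2)/(r−g_2) = 42541.37222/0.076 = 559754.89760
P_0 = D_1/(1+r)^1 + D_2/(1+r)^2 + D_3/(1+r)^3 + TV/(1+r)^3
    = 27615.75649 + 28456.34353 + 29322.51692 + 401641.31730 = 487035.93424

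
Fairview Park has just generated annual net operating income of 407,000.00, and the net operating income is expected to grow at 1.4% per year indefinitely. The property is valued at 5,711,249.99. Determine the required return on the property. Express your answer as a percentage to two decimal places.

8.63%

D₁ = 407,000.00 × 1.014 = 412,698.0000
P = D₁/(r − g) ⇒ r = D₁/P + g = 412,698.0000/5,711,249.99 + 0.014 = 0.072261 + 0.014 = 0.086261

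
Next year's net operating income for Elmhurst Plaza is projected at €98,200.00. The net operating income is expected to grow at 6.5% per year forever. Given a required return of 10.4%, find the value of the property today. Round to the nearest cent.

Growing perpetuity: P = D₁ / (r − g) = €98,200.0000 / (0.104 − 0.065) = €2,517,948.72

€2517948.72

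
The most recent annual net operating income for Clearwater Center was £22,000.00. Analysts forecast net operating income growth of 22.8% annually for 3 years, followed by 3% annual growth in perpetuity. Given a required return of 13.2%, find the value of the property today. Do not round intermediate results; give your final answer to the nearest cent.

D_1 = 27016.00000
D_2 = 33175.64800
D_3 = 40739.69574
Terminal value at year 3: TV = D_3×(1+g_2)/(r−g_2) = 41961.88662/0.102 = 411391.04526
P_0 = D_1/(1+r)^1 + D_2/(1+r)^2 + D_3/(1+r)^3 + TV/(1+r)^3
    = 23865.72438 + 25889.67274 + 28085.26336 + 283606.09079 = 361446.75127

£361446.75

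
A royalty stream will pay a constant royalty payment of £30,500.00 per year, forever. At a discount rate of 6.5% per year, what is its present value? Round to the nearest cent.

£469230.77

Level perpetuity: PV = C / r = £30,500.00 / 0.065 = £469,230.77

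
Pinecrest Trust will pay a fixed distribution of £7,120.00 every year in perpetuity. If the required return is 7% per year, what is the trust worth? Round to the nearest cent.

£101714.29

Level perpetuity: PV = C / r = £7,120.00 / 0.07 = £101,714.29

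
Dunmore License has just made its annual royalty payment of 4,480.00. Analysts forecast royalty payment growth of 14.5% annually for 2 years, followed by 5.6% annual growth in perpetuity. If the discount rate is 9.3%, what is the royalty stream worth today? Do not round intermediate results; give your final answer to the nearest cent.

D_1 = 5129.60000
D_2 = 5873.39200
Terminal value at year 2: TV = D_2×(1+g_2)/(r−g_2) = 6202.30195/0.037 = 167629.78249
P_0 = D_1/(1+r)^1 + D_2/(1+r)^2 + TV/(1+r)^2
    = 4693.13815 + 4916.41645 + 140317.18311 = 149926.73772

149926.74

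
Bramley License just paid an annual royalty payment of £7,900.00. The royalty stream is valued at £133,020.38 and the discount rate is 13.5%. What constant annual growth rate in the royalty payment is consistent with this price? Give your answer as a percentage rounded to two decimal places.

P = D₀(1+g)/(r−g) ⇒ P(r−g) = D₀(1+g) ⇒ g(P+D₀) = P·r − D₀
g = (P·r − D₀)/(P + D₀) = (£133,020.38×0.135 − £7,900.00) / (£133,020.38 + £7,900.00) = 0.071372

7.14%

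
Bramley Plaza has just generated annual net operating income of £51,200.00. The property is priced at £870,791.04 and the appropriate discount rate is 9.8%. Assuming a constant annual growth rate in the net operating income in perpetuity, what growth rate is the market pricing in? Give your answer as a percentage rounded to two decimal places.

3.70%

P = D₀(1+g)/(r−g) ⇒ P(r−g) = D₀(1+g) ⇒ g(P+D₀) = P·r − D₀
g = (P·r − D₀)/(P + D₀) = (£870,791.04×0.098 − £51,200.00) / (£870,791.04 + £51,200.00) = 0.037026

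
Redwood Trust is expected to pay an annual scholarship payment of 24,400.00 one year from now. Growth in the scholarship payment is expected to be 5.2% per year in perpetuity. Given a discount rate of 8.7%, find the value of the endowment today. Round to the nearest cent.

Growing perpetuity: P = D₁ / (r − g) = 24,400.0000 / (0.087 − 0.052) = 697,142.86

697142.86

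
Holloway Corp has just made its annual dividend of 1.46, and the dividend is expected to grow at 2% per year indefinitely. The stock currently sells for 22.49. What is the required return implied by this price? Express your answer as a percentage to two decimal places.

D₁ = 1.46 × 1.02 = 1.4892
P = D₁/(r − g) ⇒ r = D₁/P + g = 1.4892/22.49 + 0.02 = 0.066216 + 0.02 = 0.086216

8.62%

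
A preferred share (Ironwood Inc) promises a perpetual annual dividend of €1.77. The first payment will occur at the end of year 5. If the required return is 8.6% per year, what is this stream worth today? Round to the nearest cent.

€14.80

Value at end of year 4: C / r = €1.77 / 0.086 = €20.5814
Discount to today: PV = €20.5814 / (1 + 0.086)^4 = €20.5814 / 1.390975 = €14.80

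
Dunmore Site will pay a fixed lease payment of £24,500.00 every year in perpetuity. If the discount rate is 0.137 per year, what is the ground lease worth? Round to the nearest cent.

Level perpetuity: PV = C / r = £24,500.00 / 0.137 = £178,832.12

£178832.12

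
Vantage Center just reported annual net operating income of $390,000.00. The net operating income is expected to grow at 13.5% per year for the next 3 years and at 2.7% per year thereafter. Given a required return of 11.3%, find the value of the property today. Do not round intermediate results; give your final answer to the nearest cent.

$6155862.08

D_1 = 442650.00000
D_2 = 502407.75000
D_3 = 570232.79625
Terminal value at year 3: TV = D_3×(1+g_2)/(r−g_2) = 585629.08175/0.086 = 6809640.48545
P_0 = D_1/(1+r)^1 + D_2/(1+r)^2 + D_3/(1+r)^3 + TV/(1+r)^3
    = 397708.89488 + 405570.16683 + 413586.82781 + 4938996.18797 = 6155862.07750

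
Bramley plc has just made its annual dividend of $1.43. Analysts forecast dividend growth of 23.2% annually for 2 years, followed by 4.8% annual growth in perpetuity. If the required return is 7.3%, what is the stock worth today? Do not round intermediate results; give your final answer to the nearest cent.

$82.55

D_1 = 1.76176
D_2 = 2.17049
Terminal value at year 2: TV = D_2×(1+g_2)/(r−g_2) = 2.27467/0.025 = 90.98687
P_0 = D_1/(1+r)^1 + D_2/(1+r)^2 + TV/(1+r)^2
    = 1.64190 + 1.88520 + 79.02769 = 82.55479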